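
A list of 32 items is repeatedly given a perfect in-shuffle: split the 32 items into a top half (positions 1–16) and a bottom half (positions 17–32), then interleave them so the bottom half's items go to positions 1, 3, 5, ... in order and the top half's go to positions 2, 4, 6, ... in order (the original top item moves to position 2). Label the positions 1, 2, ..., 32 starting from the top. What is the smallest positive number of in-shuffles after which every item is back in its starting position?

The in-shuffle permutes the 32 positions with cycle lengths [2, 10, 10, 10].
Every item is home exactly when every cycle has completed a whole number of laps, i.e. after lcm(2, 10) = 10 in-shuffles.

10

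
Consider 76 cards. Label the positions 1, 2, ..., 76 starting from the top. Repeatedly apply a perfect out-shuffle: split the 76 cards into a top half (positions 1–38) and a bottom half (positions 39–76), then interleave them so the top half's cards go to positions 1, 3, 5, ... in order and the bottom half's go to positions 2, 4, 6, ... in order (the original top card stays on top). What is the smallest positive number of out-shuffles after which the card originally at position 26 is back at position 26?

Follow position 26 under repeated out-shuffles:
26 → 51 → 26
It first returns after 2 out-shuffles.

2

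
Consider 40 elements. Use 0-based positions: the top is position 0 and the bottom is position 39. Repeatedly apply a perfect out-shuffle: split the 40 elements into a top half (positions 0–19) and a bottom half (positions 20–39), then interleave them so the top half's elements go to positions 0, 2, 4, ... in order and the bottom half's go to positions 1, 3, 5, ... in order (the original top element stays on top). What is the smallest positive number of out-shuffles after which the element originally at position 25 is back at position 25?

12

Follow position 25 under repeated out-shuffles:
25 → 11 → 22 → 5 → 10 → 20 → 1 → 2 → 4 → 8 → 16 → 32 → 25
It first returns after 12 out-shuffles.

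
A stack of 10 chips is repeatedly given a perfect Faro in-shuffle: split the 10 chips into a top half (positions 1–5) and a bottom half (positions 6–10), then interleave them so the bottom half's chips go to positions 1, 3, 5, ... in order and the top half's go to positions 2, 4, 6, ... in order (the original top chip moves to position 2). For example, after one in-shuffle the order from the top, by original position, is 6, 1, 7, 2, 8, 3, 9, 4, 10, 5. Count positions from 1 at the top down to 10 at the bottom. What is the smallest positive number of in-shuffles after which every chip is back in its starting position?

The in-shuffle permutes the 10 positions with cycle lengths [10].
Every chip is home exactly when every cycle has completed a whole number of laps, i.e. after lcm(10) = 10 in-shuffles.

10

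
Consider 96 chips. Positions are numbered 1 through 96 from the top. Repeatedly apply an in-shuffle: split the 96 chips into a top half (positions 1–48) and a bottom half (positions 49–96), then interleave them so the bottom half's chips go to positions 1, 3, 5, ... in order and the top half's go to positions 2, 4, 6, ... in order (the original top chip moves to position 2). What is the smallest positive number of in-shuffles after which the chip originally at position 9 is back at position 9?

Follow position 9 under repeated in-shuffles:
9 → 18 → 36 → 72 → 47 → 94 → 91 → 85 → ... → 9 (length 48)
It first returns after 48 in-shuffles.

48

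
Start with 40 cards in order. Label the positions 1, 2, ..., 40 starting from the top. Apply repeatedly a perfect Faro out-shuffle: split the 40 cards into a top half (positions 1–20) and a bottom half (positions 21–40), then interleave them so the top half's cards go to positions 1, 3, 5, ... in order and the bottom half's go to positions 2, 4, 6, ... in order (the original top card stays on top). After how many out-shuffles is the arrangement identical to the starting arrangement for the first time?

The out-shuffle permutes the 40 positions with cycle lengths [1, 1, 2, 12, 12, 12].
Every card is home exactly when every cycle has completed a whole number of laps, i.e. after lcm(1, 2, 12) = 12 out-shuffles.

12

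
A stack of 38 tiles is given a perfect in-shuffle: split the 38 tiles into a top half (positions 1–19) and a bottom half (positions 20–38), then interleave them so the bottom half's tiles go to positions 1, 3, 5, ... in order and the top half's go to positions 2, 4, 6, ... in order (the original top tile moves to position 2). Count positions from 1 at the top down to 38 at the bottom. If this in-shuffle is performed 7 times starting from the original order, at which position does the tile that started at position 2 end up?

22

Track the tile's position through each in-shuffle:
2 → 4 → 8 → 16 → 32 → 25 → 11 → 22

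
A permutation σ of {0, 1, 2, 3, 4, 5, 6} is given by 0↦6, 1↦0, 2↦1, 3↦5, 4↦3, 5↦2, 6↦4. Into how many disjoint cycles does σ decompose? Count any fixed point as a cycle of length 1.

Cycle decomposition: (0 6 4 3 5 2 1).
1 cycle.

1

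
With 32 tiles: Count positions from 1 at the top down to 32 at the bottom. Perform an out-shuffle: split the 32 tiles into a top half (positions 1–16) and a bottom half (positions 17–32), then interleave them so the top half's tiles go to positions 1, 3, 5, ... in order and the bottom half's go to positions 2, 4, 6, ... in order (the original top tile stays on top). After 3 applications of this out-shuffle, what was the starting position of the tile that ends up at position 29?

20

Work backwards from position 29, undoing one out-shuffle at a time:
29 ← 15 ← 8 ← 20
So the tile now at position 29 started at position 20.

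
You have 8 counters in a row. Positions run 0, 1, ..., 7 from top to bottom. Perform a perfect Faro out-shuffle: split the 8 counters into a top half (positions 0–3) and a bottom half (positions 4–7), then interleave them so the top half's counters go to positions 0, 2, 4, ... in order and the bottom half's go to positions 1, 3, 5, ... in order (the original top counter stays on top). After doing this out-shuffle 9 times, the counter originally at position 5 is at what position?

Track the counter's position through each out-shuffle:
5 → 3 → 6 → 5 → 3 → 6 → 5 → 3 → 6 → 5

5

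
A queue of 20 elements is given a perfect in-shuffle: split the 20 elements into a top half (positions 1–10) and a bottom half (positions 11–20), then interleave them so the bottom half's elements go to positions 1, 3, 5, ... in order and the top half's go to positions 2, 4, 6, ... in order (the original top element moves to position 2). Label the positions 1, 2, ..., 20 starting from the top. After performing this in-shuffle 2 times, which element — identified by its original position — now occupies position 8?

2

Work backwards from position 8, undoing one in-shuffle at a time:
8 ← 4 ← 2
So the element now at position 8 started at position 2.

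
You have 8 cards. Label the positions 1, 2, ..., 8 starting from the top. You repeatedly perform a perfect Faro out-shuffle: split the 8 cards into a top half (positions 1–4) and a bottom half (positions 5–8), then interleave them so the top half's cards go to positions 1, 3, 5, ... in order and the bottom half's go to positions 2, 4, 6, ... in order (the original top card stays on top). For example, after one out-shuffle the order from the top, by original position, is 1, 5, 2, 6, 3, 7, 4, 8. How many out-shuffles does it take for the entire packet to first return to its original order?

The out-shuffle permutes the 8 positions with cycle lengths [1, 1, 3, 3].
Every card is home exactly when every cycle has completed a whole number of laps, i.e. after lcm(1, 3) = 3 out-shuffles.

3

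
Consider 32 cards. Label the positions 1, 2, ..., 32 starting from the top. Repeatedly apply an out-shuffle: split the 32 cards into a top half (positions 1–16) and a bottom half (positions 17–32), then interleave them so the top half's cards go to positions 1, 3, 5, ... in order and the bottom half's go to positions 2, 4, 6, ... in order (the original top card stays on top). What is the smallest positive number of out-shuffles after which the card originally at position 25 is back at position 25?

Follow position 25 under repeated out-shuffles:
25 → 18 → 4 → 7 → 13 → 25
It first returns after 5 out-shuffles.

5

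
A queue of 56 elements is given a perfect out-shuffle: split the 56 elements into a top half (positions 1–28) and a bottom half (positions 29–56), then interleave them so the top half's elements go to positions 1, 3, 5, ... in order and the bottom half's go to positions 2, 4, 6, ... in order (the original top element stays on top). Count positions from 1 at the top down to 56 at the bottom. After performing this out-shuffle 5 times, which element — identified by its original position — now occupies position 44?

Work backwards from position 44, undoing one out-shuffle at a time:
44 ← 50 ← 53 ← 27 ← 14 ← 35
So the element now at position 44 started at position 35.

35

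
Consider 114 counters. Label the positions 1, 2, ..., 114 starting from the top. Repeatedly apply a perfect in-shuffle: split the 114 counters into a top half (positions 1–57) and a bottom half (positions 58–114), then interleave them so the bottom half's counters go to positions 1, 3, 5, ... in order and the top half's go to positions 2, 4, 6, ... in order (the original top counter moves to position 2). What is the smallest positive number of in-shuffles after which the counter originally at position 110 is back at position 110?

Follow position 110 under repeated in-shuffles:
110 → 105 → 95 → 75 → 35 → 70 → 25 → 50 → 100 → 85 → 55 → 110
It first returns after 11 in-shuffles.

11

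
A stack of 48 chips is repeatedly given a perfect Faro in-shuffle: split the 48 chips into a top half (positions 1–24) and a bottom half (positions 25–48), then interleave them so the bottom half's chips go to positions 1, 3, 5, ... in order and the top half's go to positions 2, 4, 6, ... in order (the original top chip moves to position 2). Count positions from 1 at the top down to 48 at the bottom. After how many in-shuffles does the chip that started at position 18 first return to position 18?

21

Follow position 18 under repeated in-shuffles:
18 → 36 → 23 → 46 → 43 → 37 → 25 → 1 → ... → 18 (length 21)
It first returns after 21 in-shuffles.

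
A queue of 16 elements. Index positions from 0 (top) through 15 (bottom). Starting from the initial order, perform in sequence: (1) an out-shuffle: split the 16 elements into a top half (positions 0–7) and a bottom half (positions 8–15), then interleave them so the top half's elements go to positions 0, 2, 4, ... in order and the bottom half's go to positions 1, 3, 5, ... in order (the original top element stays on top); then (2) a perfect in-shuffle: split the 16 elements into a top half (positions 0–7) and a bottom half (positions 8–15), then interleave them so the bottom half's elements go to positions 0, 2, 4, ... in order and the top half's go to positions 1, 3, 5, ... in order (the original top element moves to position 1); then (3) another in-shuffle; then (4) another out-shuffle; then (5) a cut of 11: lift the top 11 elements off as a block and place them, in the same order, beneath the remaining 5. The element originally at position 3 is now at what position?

Track the element from position 3 forward through each operation:
  after op 1 (out-shuffle): 3 → 6
  after op 2 (in-shuffle): 6 → 13
  after op 3 (in-shuffle): 13 → 10
  after op 4 (out-shuffle): 10 → 5
  after op 5 (cut 11): 5 → 10

10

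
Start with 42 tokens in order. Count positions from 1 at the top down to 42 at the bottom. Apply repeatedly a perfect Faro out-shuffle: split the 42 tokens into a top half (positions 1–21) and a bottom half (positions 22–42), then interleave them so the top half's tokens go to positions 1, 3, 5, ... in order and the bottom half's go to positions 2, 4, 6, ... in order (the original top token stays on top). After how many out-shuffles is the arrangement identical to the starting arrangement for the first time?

20

The out-shuffle permutes the 42 positions with cycle lengths [1, 1, 20, 20].
Every token is home exactly when every cycle has completed a whole number of laps, i.e. after lcm(1, 20) = 20 out-shuffles.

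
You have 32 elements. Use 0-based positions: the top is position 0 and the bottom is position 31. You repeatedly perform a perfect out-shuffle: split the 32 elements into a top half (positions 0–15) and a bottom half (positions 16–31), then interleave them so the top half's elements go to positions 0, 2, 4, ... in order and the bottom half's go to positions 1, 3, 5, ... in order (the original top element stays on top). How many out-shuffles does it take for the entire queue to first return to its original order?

The out-shuffle permutes the 32 positions with cycle lengths [1, 1, 5, 5, 5, 5, 5, 5].
Every element is home exactly when every cycle has completed a whole number of laps, i.e. after lcm(1, 5) = 5 out-shuffles.

5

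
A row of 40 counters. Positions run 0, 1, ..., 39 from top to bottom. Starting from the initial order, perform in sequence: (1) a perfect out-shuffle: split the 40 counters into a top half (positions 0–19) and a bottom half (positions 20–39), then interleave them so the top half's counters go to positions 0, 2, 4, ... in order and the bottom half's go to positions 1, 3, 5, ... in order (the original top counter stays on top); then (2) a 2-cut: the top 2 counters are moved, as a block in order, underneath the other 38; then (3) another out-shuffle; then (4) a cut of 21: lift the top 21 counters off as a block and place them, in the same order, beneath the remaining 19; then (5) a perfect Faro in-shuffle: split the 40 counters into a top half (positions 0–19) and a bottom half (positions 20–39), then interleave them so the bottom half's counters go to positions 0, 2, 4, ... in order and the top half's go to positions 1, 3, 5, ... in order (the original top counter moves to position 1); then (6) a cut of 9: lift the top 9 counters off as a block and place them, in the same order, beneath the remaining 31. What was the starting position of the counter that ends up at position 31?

Undo the operations in reverse order, starting from position 31:
  undo op 6 (cut 9): 31 ← 0
  undo op 5 (in-shuffle, from bottom half): 0 ← 20
  undo op 4 (cut 21): 20 ← 1
  undo op 3 (out-shuffle, from bottom half): 1 ← 20
  undo op 2 (cut 2): 20 ← 22
  undo op 1 (out-shuffle, from top half): 22 ← 11
So the counter at position 31 came from original position 11.

11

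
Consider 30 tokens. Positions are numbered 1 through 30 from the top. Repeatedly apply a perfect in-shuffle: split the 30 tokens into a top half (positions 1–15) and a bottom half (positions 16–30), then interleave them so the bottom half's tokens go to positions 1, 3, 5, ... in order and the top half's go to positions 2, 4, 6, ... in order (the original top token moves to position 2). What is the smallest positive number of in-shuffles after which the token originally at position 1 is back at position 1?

Follow position 1 under repeated in-shuffles:
1 → 2 → 4 → 8 → 16 → 1
It first returns after 5 in-shuffles.

5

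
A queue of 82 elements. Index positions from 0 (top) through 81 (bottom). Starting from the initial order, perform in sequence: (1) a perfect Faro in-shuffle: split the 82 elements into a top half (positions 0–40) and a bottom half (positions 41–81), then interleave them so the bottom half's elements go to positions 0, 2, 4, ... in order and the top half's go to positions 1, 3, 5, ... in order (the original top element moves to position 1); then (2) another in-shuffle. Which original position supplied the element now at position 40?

30

Undo the operations in reverse order, starting from position 40:
  undo op 2 (in-shuffle, from bottom half): 40 ← 61
  undo op 1 (in-shuffle, from top half): 61 ← 30
So the element at position 40 came from original position 30.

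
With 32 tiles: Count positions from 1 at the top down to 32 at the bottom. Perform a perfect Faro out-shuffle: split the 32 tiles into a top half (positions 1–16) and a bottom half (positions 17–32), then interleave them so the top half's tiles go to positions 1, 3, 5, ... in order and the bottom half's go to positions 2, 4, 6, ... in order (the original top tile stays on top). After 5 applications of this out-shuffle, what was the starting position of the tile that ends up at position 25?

Work backwards from position 25, undoing one out-shuffle at a time:
25 ← 13 ← 7 ← 4 ← 18 ← 25
So the tile now at position 25 started at position 25.

25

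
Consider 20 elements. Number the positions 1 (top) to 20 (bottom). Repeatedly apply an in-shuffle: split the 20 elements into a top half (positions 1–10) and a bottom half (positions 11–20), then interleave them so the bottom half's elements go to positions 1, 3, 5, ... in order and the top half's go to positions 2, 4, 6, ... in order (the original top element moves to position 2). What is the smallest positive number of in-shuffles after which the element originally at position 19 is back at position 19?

6

Follow position 19 under repeated in-shuffles:
19 → 17 → 13 → 5 → 10 → 20 → 19
It first returns after 6 in-shuffles.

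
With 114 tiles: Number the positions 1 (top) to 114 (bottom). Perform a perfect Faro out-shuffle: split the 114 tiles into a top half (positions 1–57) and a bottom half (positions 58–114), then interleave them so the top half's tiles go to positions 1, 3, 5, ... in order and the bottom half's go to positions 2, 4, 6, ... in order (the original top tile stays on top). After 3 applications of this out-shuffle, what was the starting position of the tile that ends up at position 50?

Work backwards from position 50, undoing one out-shuffle at a time:
50 ← 82 ← 98 ← 106
So the tile now at position 50 started at position 106.

106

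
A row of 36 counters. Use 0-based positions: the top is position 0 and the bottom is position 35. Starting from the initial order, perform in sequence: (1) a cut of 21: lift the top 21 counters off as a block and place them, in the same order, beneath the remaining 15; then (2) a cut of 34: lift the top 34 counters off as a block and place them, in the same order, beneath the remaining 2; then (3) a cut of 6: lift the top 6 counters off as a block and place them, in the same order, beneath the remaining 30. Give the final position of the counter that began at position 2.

Track the counter from position 2 forward through each operation:
  after op 1 (cut 21): 2 → 17
  after op 2 (cut 34): 17 → 19
  after op 3 (cut 6): 19 → 13

13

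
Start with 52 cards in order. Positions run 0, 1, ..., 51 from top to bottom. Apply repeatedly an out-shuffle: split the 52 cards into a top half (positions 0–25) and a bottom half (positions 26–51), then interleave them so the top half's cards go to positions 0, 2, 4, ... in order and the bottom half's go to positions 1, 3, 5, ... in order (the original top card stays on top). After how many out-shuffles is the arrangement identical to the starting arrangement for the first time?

The out-shuffle permutes the 52 positions with cycle lengths [1, 1, 2, 8, 8, 8, 8, 8, 8].
Every card is home exactly when every cycle has completed a whole number of laps, i.e. after lcm(1, 2, 8) = 8 out-shuffles.

8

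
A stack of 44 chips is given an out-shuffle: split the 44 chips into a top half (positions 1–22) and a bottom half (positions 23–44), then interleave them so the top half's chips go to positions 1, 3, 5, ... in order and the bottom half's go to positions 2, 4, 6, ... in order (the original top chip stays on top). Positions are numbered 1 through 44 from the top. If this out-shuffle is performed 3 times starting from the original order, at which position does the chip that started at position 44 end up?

Position 44 is a fixed point of every out-shuffle, so the chip never moves.

44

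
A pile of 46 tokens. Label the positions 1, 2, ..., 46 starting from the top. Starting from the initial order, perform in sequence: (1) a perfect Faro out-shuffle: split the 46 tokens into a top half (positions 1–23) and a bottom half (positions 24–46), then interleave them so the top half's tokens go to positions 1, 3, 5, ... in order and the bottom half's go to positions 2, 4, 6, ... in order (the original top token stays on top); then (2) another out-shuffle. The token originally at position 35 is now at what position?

2

Track the token from position 35 forward through each operation:
  after op 1 (out-shuffle): 35 → 24
  after op 2 (out-shuffle): 24 → 2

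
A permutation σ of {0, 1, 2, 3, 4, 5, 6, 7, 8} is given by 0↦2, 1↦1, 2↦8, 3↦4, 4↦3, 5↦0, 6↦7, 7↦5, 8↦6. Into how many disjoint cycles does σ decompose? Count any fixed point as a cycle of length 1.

Cycle decomposition: (0 2 8 6 7 5) (1) (3 4).
3 cycles.

3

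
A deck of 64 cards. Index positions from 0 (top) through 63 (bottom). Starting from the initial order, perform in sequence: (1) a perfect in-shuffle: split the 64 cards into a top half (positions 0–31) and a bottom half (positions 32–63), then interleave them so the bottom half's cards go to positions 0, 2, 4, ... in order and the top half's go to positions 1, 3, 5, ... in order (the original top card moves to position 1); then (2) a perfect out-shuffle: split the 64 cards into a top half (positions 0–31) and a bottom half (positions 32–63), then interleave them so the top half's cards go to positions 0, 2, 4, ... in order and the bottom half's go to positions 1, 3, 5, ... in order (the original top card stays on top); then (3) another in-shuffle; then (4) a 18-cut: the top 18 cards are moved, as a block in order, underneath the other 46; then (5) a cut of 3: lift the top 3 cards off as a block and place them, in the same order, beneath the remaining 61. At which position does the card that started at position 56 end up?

Track the card from position 56 forward through each operation:
  after op 1 (in-shuffle): 56 → 48
  after op 2 (out-shuffle): 48 → 33
  after op 3 (in-shuffle): 33 → 2
  after op 4 (cut 18): 2 → 48
  after op 5 (cut 3): 48 → 45

45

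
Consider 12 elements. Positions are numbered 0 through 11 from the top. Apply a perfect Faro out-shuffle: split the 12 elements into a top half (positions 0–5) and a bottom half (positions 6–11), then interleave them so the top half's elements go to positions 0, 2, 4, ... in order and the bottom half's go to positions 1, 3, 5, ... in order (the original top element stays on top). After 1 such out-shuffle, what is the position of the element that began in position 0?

0

Position 0 is a fixed point of every out-shuffle, so the element never moves.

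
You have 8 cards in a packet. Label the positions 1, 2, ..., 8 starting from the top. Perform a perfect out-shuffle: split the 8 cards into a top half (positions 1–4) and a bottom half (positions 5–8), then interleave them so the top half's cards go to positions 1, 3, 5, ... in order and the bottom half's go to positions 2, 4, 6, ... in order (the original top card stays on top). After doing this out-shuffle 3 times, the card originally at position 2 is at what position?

Track the card's position through each out-shuffle:
2 → 3 → 5 → 2

2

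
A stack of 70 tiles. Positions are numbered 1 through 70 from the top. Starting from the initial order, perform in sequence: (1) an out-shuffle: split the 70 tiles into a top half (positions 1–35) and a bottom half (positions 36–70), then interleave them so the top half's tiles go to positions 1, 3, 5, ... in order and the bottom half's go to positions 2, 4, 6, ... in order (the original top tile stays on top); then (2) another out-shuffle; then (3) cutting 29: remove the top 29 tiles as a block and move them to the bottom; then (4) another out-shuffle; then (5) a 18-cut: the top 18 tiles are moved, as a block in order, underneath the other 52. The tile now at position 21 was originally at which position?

Undo the operations in reverse order, starting from position 21:
  undo op 5 (cut 18): 21 ← 39
  undo op 4 (out-shuffle, from top half): 39 ← 20
  undo op 3 (cut 29): 20 ← 49
  undo op 2 (out-shuffle, from top half): 49 ← 25
  undo op 1 (out-shuffle, from top half): 25 ← 13
So the tile at position 21 came from original position 13.

13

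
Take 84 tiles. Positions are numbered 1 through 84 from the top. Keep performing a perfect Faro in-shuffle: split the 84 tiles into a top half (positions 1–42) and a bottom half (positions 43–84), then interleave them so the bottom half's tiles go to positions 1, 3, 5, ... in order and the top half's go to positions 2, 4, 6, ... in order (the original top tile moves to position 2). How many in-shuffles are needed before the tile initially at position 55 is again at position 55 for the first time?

8

Follow position 55 under repeated in-shuffles:
55 → 25 → 50 → 15 → 30 → 60 → 35 → 70 → 55
It first returns after 8 in-shuffles.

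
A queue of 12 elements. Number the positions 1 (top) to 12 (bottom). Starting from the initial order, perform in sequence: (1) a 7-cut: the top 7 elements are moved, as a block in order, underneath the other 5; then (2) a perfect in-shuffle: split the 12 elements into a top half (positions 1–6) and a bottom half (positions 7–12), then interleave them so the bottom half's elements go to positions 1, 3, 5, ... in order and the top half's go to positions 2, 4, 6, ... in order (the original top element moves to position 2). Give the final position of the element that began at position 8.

Track the element from position 8 forward through each operation:
  after op 1 (cut 7): 8 → 1
  after op 2 (in-shuffle): 1 → 2

2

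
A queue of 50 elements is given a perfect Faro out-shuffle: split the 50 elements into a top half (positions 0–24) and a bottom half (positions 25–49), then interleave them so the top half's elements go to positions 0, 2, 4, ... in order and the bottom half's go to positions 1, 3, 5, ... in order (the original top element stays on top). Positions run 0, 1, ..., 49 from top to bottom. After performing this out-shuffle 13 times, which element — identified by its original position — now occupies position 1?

Work backwards from position 1, undoing one out-shuffle at a time:
1 ← 25 ← 37 ← 43 ← 46 ← ... ← 11 (13 steps).
So the element now at position 1 started at position 11.

11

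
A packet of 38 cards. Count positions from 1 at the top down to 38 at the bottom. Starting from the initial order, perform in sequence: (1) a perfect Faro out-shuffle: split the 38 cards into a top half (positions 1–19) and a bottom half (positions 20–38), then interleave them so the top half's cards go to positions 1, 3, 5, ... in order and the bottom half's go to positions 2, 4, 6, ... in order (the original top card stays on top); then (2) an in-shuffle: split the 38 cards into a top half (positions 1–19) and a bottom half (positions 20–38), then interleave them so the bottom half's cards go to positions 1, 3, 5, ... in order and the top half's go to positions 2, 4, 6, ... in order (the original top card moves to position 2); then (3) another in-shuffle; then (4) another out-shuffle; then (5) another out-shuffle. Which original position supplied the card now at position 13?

1

Undo the operations in reverse order, starting from position 13:
  undo op 5 (out-shuffle, from top half): 13 ← 7
  undo op 4 (out-shuffle, from top half): 7 ← 4
  undo op 3 (in-shuffle, from top half): 4 ← 2
  undo op 2 (in-shuffle, from top half): 2 ← 1
  undo op 1 (out-shuffle, from top half): 1 ← 1
So the card at position 13 came from original position 1.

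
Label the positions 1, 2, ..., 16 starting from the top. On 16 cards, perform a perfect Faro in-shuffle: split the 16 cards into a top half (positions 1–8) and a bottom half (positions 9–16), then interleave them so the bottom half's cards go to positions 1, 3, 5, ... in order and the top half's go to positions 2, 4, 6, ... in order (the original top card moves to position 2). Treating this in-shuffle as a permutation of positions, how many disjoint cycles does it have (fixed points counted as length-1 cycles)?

Trace each unvisited position around until it returns:
(1 2 4 8 16 15 13 9) (3 6 12 7 14 11 5 10)
2 cycles in total.

2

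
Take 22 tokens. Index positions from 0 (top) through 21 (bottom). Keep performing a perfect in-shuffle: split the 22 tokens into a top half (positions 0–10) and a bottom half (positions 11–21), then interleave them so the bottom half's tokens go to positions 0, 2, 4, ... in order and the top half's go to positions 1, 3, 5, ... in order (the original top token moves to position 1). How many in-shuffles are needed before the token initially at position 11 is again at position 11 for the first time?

11

Follow position 11 under repeated in-shuffles:
11 → 0 → 1 → 3 → 7 → 15 → 8 → 17 → 12 → 2 → 5 → 11
It first returns after 11 in-shuffles.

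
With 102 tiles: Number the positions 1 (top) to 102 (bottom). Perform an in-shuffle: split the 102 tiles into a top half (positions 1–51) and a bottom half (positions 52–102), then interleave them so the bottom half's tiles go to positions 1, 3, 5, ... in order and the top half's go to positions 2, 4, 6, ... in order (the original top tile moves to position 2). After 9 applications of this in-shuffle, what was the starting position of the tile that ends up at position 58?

Work backwards from position 58, undoing one in-shuffle at a time:
58 ← 29 ← 66 ← 33 ← 68 ← 34 ← 17 ← 60 ← 30 ← 15
So the tile now at position 58 started at position 15.

15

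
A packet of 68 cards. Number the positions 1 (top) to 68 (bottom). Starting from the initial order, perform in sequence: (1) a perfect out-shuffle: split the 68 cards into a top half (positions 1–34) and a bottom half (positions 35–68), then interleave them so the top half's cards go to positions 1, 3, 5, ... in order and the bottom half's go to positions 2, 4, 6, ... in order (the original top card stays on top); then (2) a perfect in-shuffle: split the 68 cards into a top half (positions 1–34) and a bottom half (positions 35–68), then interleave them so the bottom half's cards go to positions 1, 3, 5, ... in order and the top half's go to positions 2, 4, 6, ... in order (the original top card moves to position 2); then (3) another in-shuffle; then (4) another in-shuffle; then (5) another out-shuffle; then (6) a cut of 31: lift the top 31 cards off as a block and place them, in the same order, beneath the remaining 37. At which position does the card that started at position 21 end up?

5

Track the card from position 21 forward through each operation:
  after op 1 (out-shuffle): 21 → 41
  after op 2 (in-shuffle): 41 → 13
  after op 3 (in-shuffle): 13 → 26
  after op 4 (in-shuffle): 26 → 52
  after op 5 (out-shuffle): 52 → 36
  after op 6 (cut 31): 36 → 5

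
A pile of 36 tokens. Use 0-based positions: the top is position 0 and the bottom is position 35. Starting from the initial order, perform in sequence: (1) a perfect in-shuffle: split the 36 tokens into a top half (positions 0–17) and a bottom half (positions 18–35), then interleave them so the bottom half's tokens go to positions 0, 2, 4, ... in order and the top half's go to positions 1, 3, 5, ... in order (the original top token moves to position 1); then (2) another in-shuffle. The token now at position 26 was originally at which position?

Undo the operations in reverse order, starting from position 26:
  undo op 2 (in-shuffle, from bottom half): 26 ← 31
  undo op 1 (in-shuffle, from top half): 31 ← 15
So the token at position 26 came from original position 15.

15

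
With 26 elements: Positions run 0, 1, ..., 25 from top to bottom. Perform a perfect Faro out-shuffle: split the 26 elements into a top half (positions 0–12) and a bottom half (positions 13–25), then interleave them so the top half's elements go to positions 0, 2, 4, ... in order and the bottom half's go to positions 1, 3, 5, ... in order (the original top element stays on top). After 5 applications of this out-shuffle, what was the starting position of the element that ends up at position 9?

12

Work backwards from position 9, undoing one out-shuffle at a time:
9 ← 17 ← 21 ← 23 ← 24 ← 12
So the element now at position 9 started at position 12.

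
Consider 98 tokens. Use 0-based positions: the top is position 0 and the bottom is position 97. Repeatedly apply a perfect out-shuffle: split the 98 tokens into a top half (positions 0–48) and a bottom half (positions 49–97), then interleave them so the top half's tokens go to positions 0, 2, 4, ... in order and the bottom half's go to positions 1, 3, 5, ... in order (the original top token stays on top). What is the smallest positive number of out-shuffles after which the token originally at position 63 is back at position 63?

Follow position 63 under repeated out-shuffles:
63 → 29 → 58 → 19 → 38 → 76 → 55 → 13 → ... → 63 (length 48)
It first returns after 48 out-shuffles.

48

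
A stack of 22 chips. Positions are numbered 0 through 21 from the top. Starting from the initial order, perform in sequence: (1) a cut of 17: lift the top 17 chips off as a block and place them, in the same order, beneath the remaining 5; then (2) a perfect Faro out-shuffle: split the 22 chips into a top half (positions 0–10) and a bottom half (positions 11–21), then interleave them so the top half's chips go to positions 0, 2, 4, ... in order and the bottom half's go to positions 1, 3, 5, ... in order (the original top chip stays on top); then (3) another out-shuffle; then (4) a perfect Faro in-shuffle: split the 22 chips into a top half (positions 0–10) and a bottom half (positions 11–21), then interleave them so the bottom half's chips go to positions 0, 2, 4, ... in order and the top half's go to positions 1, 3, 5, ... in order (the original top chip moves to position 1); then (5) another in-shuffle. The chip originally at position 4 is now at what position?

Track the chip from position 4 forward through each operation:
  after op 1 (cut 17): 4 → 9
  after op 2 (out-shuffle): 9 → 18
  after op 3 (out-shuffle): 18 → 15
  after op 4 (in-shuffle): 15 → 8
  after op 5 (in-shuffle): 8 → 17

17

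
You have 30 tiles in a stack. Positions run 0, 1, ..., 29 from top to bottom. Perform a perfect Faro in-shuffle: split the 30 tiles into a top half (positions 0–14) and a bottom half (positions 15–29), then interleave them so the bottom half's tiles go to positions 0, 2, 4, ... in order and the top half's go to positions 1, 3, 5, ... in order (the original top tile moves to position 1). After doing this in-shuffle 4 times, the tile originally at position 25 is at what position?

12

Track the tile's position through each in-shuffle:
25 → 20 → 10 → 21 → 12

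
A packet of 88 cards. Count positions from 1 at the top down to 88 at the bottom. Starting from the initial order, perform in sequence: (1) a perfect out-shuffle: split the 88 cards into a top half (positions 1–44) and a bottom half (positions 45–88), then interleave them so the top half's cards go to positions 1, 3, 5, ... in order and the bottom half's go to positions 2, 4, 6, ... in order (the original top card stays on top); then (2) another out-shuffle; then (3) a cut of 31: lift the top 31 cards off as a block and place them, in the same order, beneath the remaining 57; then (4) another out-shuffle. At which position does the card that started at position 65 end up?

Track the card from position 65 forward through each operation:
  after op 1 (out-shuffle): 65 → 42
  after op 2 (out-shuffle): 42 → 83
  after op 3 (cut 31): 83 → 52
  after op 4 (out-shuffle): 52 → 16

16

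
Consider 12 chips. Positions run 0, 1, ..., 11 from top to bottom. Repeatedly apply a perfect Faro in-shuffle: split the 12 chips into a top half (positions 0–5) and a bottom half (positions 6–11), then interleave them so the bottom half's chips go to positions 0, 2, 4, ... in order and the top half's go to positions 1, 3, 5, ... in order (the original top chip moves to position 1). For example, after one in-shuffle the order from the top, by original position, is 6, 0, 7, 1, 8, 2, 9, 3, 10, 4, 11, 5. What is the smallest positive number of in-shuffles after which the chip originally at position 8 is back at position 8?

Follow position 8 under repeated in-shuffles:
8 → 4 → 9 → 6 → 0 → 1 → 3 → 7 → 2 → 5 → 11 → 10 → 8
It first returns after 12 in-shuffles.

12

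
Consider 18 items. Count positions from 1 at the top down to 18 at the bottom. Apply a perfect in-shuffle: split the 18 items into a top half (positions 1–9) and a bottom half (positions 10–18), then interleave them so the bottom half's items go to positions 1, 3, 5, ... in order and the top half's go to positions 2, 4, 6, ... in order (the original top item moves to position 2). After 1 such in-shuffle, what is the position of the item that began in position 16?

13

Track the item's position through each in-shuffle:
16 → 13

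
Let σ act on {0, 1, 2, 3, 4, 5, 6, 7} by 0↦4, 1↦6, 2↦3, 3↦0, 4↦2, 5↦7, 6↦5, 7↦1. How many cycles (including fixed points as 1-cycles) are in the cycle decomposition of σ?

Cycle decomposition: (0 4 2 3) (1 6 5 7).
2 cycles.

2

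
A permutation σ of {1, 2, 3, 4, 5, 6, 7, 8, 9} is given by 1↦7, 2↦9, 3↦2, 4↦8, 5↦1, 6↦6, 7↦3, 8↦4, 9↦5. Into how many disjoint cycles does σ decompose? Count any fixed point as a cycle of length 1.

3

Cycle decomposition: (1 7 3 2 9 5) (4 8) (6).
3 cycles.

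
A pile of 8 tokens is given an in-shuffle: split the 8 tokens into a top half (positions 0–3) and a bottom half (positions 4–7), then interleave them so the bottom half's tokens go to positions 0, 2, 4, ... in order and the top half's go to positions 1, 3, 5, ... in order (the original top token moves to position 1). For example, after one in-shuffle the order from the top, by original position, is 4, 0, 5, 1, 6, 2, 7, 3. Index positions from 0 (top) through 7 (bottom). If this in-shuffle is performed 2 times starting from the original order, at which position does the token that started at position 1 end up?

7

Track the token's position through each in-shuffle:
1 → 3 → 7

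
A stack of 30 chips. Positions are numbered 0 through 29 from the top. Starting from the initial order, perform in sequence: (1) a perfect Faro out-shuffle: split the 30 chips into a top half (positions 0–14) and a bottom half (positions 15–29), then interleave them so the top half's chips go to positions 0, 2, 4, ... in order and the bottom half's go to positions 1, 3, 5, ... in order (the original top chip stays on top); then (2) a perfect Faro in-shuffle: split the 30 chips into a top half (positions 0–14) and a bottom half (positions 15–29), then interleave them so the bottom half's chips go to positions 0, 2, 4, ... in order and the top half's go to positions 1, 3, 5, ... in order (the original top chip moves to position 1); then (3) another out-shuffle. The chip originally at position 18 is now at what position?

1

Track the chip from position 18 forward through each operation:
  after op 1 (out-shuffle): 18 → 7
  after op 2 (in-shuffle): 7 → 15
  after op 3 (out-shuffle): 15 → 1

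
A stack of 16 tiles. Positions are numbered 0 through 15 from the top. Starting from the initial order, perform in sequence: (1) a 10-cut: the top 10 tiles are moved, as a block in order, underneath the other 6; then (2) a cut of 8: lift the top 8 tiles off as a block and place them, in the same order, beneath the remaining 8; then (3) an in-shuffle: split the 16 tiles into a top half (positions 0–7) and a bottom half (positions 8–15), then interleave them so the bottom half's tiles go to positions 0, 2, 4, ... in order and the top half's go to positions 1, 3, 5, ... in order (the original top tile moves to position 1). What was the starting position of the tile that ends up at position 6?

13

Undo the operations in reverse order, starting from position 6:
  undo op 3 (in-shuffle, from bottom half): 6 ← 11
  undo op 2 (cut 8): 11 ← 3
  undo op 1 (cut 10): 3 ← 13
So the tile at position 6 came from original position 13.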